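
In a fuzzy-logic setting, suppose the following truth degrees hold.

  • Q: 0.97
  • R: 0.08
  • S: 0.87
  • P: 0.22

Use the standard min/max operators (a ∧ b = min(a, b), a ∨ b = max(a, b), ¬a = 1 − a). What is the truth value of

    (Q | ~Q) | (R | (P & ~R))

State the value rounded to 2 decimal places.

0.97

~Q = 1 − 0.97 = 0.03
Q | ~Q = max(a, b) on (0.97, 0.03) = 0.97
~R = 1 − 0.08 = 0.92
P & ~R = min(a, b) on (0.22, 0.92) = 0.22
R | (P & ~R) = max(a, b) on (0.08, 0.22) = 0.22
(Q | ~Q) | (R | (P & ~R)) = max(a, b) on (0.97, 0.22) = 0.97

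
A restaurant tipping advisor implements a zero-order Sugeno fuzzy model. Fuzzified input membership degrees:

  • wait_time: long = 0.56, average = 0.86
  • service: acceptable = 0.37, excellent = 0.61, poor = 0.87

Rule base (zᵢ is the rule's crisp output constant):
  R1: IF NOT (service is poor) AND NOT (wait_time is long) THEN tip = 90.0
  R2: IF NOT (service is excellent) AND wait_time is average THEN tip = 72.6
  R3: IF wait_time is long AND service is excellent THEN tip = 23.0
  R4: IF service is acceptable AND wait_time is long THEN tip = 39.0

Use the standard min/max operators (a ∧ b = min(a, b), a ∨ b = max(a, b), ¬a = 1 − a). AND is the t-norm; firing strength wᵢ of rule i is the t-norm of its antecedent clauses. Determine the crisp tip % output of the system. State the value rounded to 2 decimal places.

R1 (z=90.0): ¬poor=1−0.87=0.13, ¬long=1−0.56=0.44; AND[min(a, b)] → w = 0.13
R2 (z=72.6): ¬excellent=1−0.61=0.39, average=0.86; AND[min(a, b)] → w = 0.39
R3 (z=23.0): long=0.56, excellent=0.61; AND[min(a, b)] → w = 0.56
R4 (z=39.0): acceptable=0.37, long=0.56; AND[min(a, b)] → w = 0.37
Weighted average = (0.13·90.0 + 0.39·72.6 + 0.56·23.0 + 0.37·39.0) / (0.13 + 0.39 + 0.56 + 0.37)
  = 67.3240 / 1.4500 = 46.43

46.43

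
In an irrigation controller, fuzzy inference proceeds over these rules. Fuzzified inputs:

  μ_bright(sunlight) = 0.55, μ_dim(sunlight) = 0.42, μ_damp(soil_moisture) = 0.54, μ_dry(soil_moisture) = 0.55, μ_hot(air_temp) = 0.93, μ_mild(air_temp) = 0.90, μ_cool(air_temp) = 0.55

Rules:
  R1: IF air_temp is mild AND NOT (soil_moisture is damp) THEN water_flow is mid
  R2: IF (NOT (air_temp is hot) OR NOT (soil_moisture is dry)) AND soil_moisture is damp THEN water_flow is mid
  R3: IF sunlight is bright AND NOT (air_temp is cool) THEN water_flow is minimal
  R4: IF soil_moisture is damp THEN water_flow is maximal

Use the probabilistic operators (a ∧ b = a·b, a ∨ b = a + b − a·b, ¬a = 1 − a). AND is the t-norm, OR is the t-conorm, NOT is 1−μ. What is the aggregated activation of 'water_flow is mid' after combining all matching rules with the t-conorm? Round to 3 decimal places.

0.569

R1: mild=0.90, ¬damp=1−0.54=0.46; AND[a·b] → w = 0.4140
R2: (¬hot=1−0.93=0.07 OR ¬dry=1−0.55=0.45) = 0.4885; AND[a·b] with damp=0.54 → w = 0.2638
R3: bright=0.55, ¬cool=1−0.55=0.45; AND[a·b] → w = 0.2475
R4: damp=0.54 → w = 0.5400
Rules with consequent 'mid': {R1, R2} → strengths 0.4140, 0.2638
Aggregate via t-conorm [a + b − a·b]: 0.5686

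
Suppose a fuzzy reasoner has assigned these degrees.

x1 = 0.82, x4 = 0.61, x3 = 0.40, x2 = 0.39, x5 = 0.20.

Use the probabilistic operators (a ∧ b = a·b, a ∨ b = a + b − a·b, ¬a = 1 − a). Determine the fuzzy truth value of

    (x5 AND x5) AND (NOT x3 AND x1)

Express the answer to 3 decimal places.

x5 AND x5 = a·b on (0.2000, 0.2000) = 0.0400
NOT x3 = 1 − 0.4000 = 0.6000
NOT x3 AND x1 = a·b on (0.6000, 0.8200) = 0.4920
(x5 AND x5) AND (NOT x3 AND x1) = a·b on (0.0400, 0.4920) = 0.0197

0.020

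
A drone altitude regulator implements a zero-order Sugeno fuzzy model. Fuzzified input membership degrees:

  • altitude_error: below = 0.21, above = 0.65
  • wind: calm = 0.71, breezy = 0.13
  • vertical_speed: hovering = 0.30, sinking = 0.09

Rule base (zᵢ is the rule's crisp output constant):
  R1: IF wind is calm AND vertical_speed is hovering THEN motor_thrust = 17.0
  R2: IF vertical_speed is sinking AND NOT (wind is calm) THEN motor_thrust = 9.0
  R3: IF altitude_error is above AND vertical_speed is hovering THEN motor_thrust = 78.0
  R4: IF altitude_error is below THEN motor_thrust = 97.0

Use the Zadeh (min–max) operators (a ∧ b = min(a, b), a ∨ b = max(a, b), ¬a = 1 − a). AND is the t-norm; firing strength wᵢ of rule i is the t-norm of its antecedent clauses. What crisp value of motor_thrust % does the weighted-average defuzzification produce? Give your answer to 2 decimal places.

55.20

R1 (z=17.0): calm=0.71, hovering=0.30; AND[min(a, b)] → w = 0.30
R2 (z=9.0): sinking=0.09, ¬calm=1−0.71=0.29; AND[min(a, b)] → w = 0.09
R3 (z=78.0): above=0.65, hovering=0.30; AND[min(a, b)] → w = 0.30
R4 (z=97.0): below=0.21 → w = 0.21
Weighted average = (0.30·17.0 + 0.09·9.0 + 0.30·78.0 + 0.21·97.0) / (0.30 + 0.09 + 0.30 + 0.21)
  = 49.6800 / 0.9000 = 55.20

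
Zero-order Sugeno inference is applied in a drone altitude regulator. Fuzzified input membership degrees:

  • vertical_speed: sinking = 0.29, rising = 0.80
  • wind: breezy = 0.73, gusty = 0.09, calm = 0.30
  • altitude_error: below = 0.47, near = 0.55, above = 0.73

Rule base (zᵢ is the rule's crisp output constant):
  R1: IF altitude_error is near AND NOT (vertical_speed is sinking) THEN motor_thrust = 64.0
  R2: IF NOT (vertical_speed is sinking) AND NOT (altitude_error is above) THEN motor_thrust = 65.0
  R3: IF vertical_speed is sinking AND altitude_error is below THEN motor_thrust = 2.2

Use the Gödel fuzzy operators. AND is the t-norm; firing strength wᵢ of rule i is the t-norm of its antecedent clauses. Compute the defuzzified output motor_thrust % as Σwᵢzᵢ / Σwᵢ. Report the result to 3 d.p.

48.097

R1 (z=64.0): near=0.55, ¬sinking=1−0.29=0.71; AND[min(a, b)] → w = 0.55
R2 (z=65.0): ¬sinking=1−0.29=0.71, ¬above=1−0.73=0.27; AND[min(a, b)] → w = 0.27
R3 (z=2.2): sinking=0.29, below=0.47; AND[min(a, b)] → w = 0.29
Weighted average = (0.55·64.0 + 0.27·65.0 + 0.29·2.2) / (0.55 + 0.27 + 0.29)
  = 53.3880 / 1.1100 = 48.097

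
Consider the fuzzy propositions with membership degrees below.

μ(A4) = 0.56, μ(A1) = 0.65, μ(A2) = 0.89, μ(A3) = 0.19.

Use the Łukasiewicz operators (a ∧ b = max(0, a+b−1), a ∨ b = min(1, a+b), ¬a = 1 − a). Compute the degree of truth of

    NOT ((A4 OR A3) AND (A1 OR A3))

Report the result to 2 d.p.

0.41

A4 OR A3 = min(1, a+b) on (0.56, 0.19) = 0.75
A1 OR A3 = min(1, a+b) on (0.65, 0.19) = 0.84
(A4 OR A3) AND (A1 OR A3) = max(0, a+b−1) on (0.75, 0.84) = 0.59
NOT ((A4 OR A3) AND (A1 OR A3)) = 1 − 0.59 = 0.41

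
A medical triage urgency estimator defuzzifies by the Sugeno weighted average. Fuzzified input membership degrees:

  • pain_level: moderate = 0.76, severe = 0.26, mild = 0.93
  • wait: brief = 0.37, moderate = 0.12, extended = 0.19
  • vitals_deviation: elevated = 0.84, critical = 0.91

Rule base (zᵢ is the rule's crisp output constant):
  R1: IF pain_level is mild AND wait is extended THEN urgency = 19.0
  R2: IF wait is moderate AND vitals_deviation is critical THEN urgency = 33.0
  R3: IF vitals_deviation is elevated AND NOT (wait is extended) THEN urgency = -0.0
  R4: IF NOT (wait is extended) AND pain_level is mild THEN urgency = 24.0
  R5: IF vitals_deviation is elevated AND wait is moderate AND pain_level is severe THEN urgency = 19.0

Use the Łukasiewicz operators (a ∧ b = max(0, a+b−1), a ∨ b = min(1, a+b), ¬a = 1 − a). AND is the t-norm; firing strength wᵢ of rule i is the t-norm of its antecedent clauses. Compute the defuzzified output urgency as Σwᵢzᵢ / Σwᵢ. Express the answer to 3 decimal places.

13.656

R1 (z=19.0): mild=0.93, extended=0.19; AND[max(0, a+b−1)] → w = 0.12
R2 (z=33.0): moderate=0.12, critical=0.91; AND[max(0, a+b−1)] → w = 0.03
R3 (z=-0.0): elevated=0.84, ¬extended=1−0.19=0.81; AND[max(0, a+b−1)] → w = 0.65
R4 (z=24.0): ¬extended=1−0.19=0.81, mild=0.93; AND[max(0, a+b−1)] → w = 0.74
R5 (z=19.0): elevated=0.84, moderate=0.12, severe=0.26; AND[max(0, a+b−1)] → w = 0.00
Weighted average = (0.12·19.0 + 0.03·33.0 + 0.65·-0.0 + 0.74·24.0 + 0.00·19.0) / (0.12 + 0.03 + 0.65 + 0.74 + 0.00)
  = 21.0300 / 1.5400 = 13.656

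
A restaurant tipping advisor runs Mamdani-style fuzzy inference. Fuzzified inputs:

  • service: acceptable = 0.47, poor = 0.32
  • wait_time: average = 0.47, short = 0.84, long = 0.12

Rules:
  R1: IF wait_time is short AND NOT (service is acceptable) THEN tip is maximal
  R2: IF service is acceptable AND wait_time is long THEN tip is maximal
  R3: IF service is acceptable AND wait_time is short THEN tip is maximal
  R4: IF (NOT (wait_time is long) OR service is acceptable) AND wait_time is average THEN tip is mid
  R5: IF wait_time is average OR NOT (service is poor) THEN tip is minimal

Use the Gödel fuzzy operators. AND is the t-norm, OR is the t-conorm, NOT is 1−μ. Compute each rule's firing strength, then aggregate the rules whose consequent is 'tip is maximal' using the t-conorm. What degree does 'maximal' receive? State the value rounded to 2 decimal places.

R1: short=0.84, ¬acceptable=1−0.47=0.53; AND[min(a, b)] → w = 0.53
R2: acceptable=0.47, long=0.12; AND[min(a, b)] → w = 0.12
R3: acceptable=0.47, short=0.84; AND[min(a, b)] → w = 0.47
R4: (¬long=1−0.12=0.88 OR acceptable=0.47) = 0.88; AND[min(a, b)] with average=0.47 → w = 0.47
R5: average=0.47, ¬poor=1−0.32=0.68; OR[max(a, b)] → w = 0.68
Rules with consequent 'maximal': {R1, R2, R3} → strengths 0.53, 0.12, 0.47
Aggregate via t-conorm [max(a, b)]: 0.53

0.53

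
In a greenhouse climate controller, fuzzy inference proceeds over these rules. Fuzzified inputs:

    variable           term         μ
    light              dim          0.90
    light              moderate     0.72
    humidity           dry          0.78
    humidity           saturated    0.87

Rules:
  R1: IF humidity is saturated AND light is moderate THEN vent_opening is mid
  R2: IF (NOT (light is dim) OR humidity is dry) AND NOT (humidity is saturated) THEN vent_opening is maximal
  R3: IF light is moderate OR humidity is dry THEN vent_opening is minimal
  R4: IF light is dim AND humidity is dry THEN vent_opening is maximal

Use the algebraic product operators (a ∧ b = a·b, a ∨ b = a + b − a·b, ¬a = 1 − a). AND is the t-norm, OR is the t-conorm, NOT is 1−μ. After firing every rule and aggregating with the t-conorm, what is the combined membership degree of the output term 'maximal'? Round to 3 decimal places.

R1: saturated=0.87, moderate=0.72; AND[a·b] → w = 0.6264
R2: (¬dim=1−0.90=0.10 OR dry=0.78) = 0.8020; AND[a·b] with ¬saturated=1−0.87=0.13 → w = 0.1043
R3: moderate=0.72, dry=0.78; OR[a + b − a·b] → w = 0.9384
R4: dim=0.90, dry=0.78; AND[a·b] → w = 0.7020
Rules with consequent 'maximal': {R2, R4} → strengths 0.1043, 0.7020
Aggregate via t-conorm [a + b − a·b]: 0.7331

0.733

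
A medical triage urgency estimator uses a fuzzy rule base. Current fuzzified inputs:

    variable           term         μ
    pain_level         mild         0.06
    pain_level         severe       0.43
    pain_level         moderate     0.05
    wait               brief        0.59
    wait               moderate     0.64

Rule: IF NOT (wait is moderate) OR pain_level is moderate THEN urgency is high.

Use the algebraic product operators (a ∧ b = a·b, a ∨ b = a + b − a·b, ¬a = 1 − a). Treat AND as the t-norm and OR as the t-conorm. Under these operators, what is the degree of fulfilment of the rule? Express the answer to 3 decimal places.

firing strength: ¬moderate=1−0.64=0.36, moderate=0.05; OR[a + b − a·b] → w = 0.3920

0.392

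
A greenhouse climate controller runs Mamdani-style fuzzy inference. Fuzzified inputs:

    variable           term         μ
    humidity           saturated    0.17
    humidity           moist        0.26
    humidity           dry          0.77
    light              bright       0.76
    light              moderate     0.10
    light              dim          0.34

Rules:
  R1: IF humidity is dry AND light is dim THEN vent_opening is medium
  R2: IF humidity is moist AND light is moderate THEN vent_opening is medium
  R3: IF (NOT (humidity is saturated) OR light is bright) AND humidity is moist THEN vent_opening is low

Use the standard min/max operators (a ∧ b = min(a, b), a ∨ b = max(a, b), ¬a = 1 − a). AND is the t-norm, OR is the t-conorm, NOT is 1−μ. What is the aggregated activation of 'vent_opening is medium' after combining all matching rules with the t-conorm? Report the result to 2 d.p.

0.34

R1: dry=0.77, dim=0.34; AND[min(a, b)] → w = 0.34
R2: moist=0.26, moderate=0.10; AND[min(a, b)] → w = 0.10
R3: (¬saturated=1−0.17=0.83 OR bright=0.76) = 0.83; AND[min(a, b)] with moist=0.26 → w = 0.26
Rules with consequent 'medium': {R1, R2} → strengths 0.34, 0.10
Aggregate via t-conorm [max(a, b)]: 0.34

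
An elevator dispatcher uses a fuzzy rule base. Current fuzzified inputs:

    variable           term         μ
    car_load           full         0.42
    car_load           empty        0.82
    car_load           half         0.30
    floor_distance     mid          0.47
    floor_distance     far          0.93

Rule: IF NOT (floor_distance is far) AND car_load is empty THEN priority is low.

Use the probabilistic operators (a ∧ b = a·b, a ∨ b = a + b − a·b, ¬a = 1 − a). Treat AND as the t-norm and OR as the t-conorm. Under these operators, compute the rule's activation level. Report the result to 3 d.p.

firing strength: ¬far=1−0.93=0.07, empty=0.82; AND[a·b] → w = 0.0574

0.057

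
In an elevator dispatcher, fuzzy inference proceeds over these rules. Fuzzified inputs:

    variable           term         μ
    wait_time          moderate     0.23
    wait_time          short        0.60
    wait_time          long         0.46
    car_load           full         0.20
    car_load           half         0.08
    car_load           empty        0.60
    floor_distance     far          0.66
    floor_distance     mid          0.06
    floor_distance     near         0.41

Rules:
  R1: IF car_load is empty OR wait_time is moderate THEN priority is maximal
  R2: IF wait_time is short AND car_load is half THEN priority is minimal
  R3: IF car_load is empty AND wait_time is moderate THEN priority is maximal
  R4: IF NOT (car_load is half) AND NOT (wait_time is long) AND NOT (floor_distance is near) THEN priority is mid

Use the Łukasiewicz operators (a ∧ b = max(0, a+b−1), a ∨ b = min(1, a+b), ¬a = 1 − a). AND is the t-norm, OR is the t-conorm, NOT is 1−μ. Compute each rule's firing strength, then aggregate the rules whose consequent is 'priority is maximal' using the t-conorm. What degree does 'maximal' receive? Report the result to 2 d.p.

0.83

R1: empty=0.60, moderate=0.23; OR[min(1, a+b)] → w = 0.83
R2: short=0.60, half=0.08; AND[max(0, a+b−1)] → w = 0.00
R3: empty=0.60, moderate=0.23; AND[max(0, a+b−1)] → w = 0.00
R4: ¬half=1−0.08=0.92, ¬long=1−0.46=0.54, ¬near=1−0.41=0.59; AND[max(0, a+b−1)] → w = 0.05
Rules with consequent 'maximal': {R1, R3} → strengths 0.83, 0.00
Aggregate via t-conorm [min(1, a+b)]: 0.83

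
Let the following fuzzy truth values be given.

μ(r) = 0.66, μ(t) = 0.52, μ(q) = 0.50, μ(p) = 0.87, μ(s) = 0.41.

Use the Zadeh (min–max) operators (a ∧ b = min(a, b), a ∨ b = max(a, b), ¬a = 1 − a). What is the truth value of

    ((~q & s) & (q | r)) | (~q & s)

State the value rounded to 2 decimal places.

~q = 1 − 0.50 = 0.50
~q & s = min(a, b) on (0.50, 0.41) = 0.41
q | r = max(a, b) on (0.50, 0.66) = 0.66
(~q & s) & (q | r) = min(a, b) on (0.41, 0.66) = 0.41
~q = 1 − 0.50 = 0.50
~q & s = min(a, b) on (0.50, 0.41) = 0.41
((~q & s) & (q | r)) | (~q & s) = max(a, b) on (0.41, 0.41) = 0.41

0.41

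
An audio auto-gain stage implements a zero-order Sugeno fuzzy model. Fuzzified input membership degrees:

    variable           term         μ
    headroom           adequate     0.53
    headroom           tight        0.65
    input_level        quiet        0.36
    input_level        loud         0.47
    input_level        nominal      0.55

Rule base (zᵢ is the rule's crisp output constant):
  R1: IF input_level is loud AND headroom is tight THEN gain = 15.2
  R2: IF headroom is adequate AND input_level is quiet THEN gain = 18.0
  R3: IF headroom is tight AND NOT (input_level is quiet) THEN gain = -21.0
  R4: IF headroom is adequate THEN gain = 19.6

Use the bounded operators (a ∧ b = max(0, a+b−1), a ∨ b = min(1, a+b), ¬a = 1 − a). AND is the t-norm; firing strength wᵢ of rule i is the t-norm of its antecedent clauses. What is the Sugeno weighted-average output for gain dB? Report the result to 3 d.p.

R1 (z=15.2): loud=0.47, tight=0.65; AND[max(0, a+b−1)] → w = 0.12
R2 (z=18.0): adequate=0.53, quiet=0.36; AND[max(0, a+b−1)] → w = 0.00
R3 (z=-21.0): tight=0.65, ¬quiet=1−0.36=0.64; AND[max(0, a+b−1)] → w = 0.29
R4 (z=19.6): adequate=0.53 → w = 0.53
Weighted average = (0.12·15.2 + 0.00·18.0 + 0.29·-21.0 + 0.53·19.6) / (0.12 + 0.00 + 0.29 + 0.53)
  = 6.1220 / 0.9400 = 6.513

6.513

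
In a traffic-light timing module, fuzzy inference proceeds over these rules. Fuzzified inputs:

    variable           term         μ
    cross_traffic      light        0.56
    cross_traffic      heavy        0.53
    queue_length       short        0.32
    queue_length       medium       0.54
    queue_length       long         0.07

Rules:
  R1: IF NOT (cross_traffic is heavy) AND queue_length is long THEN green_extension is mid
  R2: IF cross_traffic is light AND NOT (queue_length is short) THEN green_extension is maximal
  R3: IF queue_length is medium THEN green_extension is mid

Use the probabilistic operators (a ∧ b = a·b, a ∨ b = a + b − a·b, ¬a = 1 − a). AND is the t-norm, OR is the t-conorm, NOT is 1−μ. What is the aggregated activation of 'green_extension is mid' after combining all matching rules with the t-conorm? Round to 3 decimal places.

R1: ¬heavy=1−0.53=0.47, long=0.07; AND[a·b] → w = 0.0329
R2: light=0.56, ¬short=1−0.32=0.68; AND[a·b] → w = 0.3808
R3: medium=0.54 → w = 0.5400
Rules with consequent 'mid': {R1, R3} → strengths 0.0329, 0.5400
Aggregate via t-conorm [a + b − a·b]: 0.5551

0.555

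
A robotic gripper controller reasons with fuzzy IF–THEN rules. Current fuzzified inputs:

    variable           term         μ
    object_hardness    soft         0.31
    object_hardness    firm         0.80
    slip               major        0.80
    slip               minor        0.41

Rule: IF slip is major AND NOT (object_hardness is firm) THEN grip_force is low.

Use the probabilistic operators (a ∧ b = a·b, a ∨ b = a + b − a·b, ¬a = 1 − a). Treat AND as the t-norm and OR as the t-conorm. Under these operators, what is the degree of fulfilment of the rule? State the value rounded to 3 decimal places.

0.160

firing strength: major=0.80, ¬firm=1−0.80=0.20; AND[a·b] → w = 0.1600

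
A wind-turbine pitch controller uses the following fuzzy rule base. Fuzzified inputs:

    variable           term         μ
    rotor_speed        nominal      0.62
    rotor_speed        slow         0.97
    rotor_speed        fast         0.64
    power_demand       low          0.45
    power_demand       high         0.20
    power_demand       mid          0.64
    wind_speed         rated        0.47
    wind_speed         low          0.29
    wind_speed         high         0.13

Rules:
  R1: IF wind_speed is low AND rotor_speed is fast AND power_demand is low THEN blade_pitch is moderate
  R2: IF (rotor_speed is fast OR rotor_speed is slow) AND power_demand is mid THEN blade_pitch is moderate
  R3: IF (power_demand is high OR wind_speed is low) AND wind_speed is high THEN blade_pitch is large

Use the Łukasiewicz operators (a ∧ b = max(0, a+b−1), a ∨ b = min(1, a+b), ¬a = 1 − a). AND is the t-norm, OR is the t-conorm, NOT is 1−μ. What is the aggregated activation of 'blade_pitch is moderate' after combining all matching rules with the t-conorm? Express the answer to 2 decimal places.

R1: low=0.29, fast=0.64, low=0.45; AND[max(0, a+b−1)] → w = 0.00
R2: (fast=0.64 OR slow=0.97) = 1.00; AND[max(0, a+b−1)] with mid=0.64 → w = 0.64
R3: (high=0.20 OR low=0.29) = 0.49; AND[max(0, a+b−1)] with high=0.13 → w = 0.00
Rules with consequent 'moderate': {R1, R2} → strengths 0.00, 0.64
Aggregate via t-conorm [min(1, a+b)]: 0.64

0.64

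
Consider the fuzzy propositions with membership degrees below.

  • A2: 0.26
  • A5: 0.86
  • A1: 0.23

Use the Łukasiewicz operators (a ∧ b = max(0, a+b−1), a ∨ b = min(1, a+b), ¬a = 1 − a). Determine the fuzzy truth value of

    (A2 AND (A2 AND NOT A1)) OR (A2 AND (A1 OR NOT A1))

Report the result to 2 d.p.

NOT A1 = 1 − 0.23 = 0.77
A2 AND NOT A1 = max(0, a+b−1) on (0.26, 0.77) = 0.03
A2 AND (A2 AND NOT A1) = max(0, a+b−1) on (0.26, 0.03) = 0.00
NOT A1 = 1 − 0.23 = 0.77
A1 OR NOT A1 = min(1, a+b) on (0.23, 0.77) = 1.00
A2 AND (A1 OR NOT A1) = max(0, a+b−1) on (0.26, 1.00) = 0.26
(A2 AND (A2 AND NOT A1)) OR (A2 AND (A1 OR NOT A1)) = min(1, a+b) on (0.00, 0.26) = 0.26

0.26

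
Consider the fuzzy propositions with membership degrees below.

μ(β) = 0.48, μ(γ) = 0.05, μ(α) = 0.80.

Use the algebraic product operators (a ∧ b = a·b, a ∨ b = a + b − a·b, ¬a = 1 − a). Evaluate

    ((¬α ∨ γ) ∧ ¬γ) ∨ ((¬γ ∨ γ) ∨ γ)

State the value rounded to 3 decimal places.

0.965

¬α = 1 − 0.8000 = 0.2000
¬α ∨ γ = a + b − a·b on (0.2000, 0.0500) = 0.2400
¬γ = 1 − 0.0500 = 0.9500
(¬α ∨ γ) ∧ ¬γ = a·b on (0.2400, 0.9500) = 0.2280
¬γ = 1 − 0.0500 = 0.9500
¬γ ∨ γ = a + b − a·b on (0.9500, 0.0500) = 0.9525
(¬γ ∨ γ) ∨ γ = a + b − a·b on (0.9525, 0.0500) = 0.9549
((¬α ∨ γ) ∧ ¬γ) ∨ ((¬γ ∨ γ) ∨ γ) = a + b − a·b on (0.2280, 0.9549) = 0.9652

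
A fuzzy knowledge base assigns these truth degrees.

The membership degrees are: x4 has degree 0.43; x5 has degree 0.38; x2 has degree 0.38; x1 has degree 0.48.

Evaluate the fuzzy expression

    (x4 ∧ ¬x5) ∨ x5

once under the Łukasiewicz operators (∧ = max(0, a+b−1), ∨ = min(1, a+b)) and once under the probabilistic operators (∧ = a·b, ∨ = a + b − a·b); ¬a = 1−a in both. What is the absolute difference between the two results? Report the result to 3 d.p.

Under Łukasiewicz:
  ¬x5 = 1 − 0.38 = 0.62
  x4 ∧ ¬x5 = max(0, a+b−1) on (0.43, 0.62) = 0.05
  (x4 ∧ ¬x5) ∨ x5 = min(1, a+b) on (0.05, 0.38) = 0.43
  → value = 0.4300
Under probabilistic:
  ¬x5 = 1 − 0.3800 = 0.6200
  x4 ∧ ¬x5 = a·b on (0.4300, 0.6200) = 0.2666
  (x4 ∧ ¬x5) ∨ x5 = a + b − a·b on (0.2666, 0.3800) = 0.5453
  → value = 0.5453
|0.4300 − 0.5453| = 0.115

0.115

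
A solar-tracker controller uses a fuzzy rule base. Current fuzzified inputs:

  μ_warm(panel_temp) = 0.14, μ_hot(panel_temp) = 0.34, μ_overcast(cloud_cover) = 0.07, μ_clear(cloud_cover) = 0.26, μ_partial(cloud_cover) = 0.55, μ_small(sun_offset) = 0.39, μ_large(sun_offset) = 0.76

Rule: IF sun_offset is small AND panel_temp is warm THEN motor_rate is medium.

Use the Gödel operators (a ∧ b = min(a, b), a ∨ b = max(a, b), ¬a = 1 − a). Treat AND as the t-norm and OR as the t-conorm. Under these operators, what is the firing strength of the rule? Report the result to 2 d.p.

firing strength: small=0.39, warm=0.14; AND[min(a, b)] → w = 0.14

0.14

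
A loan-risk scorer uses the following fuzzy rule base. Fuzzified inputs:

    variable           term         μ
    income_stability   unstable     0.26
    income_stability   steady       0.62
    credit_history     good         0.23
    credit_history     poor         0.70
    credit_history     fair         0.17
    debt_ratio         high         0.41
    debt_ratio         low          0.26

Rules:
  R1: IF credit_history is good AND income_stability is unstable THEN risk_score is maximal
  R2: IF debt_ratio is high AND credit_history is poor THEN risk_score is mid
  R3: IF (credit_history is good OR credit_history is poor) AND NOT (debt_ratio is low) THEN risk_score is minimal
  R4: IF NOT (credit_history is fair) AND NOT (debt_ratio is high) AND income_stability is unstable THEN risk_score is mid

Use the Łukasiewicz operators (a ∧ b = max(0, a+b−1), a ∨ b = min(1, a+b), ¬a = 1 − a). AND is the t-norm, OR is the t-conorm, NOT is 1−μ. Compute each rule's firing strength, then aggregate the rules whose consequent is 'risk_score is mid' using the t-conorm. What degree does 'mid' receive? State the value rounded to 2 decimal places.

0.11

R1: good=0.23, unstable=0.26; AND[max(0, a+b−1)] → w = 0.00
R2: high=0.41, poor=0.70; AND[max(0, a+b−1)] → w = 0.11
R3: (good=0.23 OR poor=0.70) = 0.93; AND[max(0, a+b−1)] with ¬low=1−0.26=0.74 → w = 0.67
R4: ¬fair=1−0.17=0.83, ¬high=1−0.41=0.59, unstable=0.26; AND[max(0, a+b−1)] → w = 0.00
Rules with consequent 'mid': {R2, R4} → strengths 0.11, 0.00
Aggregate via t-conorm [min(1, a+b)]: 0.11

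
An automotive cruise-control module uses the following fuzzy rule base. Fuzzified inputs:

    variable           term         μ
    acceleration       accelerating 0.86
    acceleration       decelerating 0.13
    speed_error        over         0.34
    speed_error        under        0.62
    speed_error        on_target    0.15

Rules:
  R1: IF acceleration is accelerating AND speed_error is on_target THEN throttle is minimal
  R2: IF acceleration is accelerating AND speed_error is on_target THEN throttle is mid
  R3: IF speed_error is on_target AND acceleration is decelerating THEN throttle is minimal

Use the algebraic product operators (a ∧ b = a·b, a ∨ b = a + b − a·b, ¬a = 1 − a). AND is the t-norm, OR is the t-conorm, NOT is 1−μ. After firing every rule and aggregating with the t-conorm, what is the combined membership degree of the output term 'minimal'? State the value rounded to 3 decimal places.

0.146

R1: accelerating=0.86, on_target=0.15; AND[a·b] → w = 0.1290
R2: accelerating=0.86, on_target=0.15; AND[a·b] → w = 0.1290
R3: on_target=0.15, decelerating=0.13; AND[a·b] → w = 0.0195
Rules with consequent 'minimal': {R1, R3} → strengths 0.1290, 0.0195
Aggregate via t-conorm [a + b − a·b]: 0.1460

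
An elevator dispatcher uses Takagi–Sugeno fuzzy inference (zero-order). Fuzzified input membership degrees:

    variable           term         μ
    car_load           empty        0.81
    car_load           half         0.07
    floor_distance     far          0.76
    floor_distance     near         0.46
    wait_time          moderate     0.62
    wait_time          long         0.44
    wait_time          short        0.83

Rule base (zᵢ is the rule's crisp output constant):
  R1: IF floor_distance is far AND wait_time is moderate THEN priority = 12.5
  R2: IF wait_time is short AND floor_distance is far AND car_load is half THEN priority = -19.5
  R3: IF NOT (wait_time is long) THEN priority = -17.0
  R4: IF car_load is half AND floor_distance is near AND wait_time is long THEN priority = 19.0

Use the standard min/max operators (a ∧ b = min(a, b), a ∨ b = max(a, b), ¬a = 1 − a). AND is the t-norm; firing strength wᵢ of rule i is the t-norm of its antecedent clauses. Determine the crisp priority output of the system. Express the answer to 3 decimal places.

-1.367

R1 (z=12.5): far=0.76, moderate=0.62; AND[min(a, b)] → w = 0.62
R2 (z=-19.5): short=0.83, far=0.76, half=0.07; AND[min(a, b)] → w = 0.07
R3 (z=-17.0): ¬long=1−0.44=0.56 → w = 0.56
R4 (z=19.0): half=0.07, near=0.46, long=0.44; AND[min(a, b)] → w = 0.07
Weighted average = (0.62·12.5 + 0.07·-19.5 + 0.56·-17.0 + 0.07·19.0) / (0.62 + 0.07 + 0.56 + 0.07)
  = -1.8050 / 1.3200 = -1.367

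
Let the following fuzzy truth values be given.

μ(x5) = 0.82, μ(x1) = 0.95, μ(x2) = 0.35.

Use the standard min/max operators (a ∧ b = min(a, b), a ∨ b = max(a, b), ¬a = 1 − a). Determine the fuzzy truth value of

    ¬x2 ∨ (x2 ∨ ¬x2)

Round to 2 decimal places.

0.65

¬x2 = 1 − 0.35 = 0.65
¬x2 = 1 − 0.35 = 0.65
x2 ∨ ¬x2 = max(a, b) on (0.35, 0.65) = 0.65
¬x2 ∨ (x2 ∨ ¬x2) = max(a, b) on (0.65, 0.65) = 0.65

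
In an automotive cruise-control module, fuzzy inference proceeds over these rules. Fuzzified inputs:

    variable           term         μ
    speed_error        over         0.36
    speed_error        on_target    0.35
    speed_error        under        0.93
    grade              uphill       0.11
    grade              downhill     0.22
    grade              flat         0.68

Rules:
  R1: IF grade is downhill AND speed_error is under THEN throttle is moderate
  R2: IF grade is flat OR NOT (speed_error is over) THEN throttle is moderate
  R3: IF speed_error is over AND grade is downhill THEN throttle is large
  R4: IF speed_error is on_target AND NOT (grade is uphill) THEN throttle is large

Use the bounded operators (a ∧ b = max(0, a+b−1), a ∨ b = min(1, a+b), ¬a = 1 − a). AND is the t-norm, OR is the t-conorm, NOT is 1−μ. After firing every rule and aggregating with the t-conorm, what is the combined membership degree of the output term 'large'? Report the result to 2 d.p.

0.24

R1: downhill=0.22, under=0.93; AND[max(0, a+b−1)] → w = 0.15
R2: flat=0.68, ¬over=1−0.36=0.64; OR[min(1, a+b)] → w = 1.00
R3: over=0.36, downhill=0.22; AND[max(0, a+b−1)] → w = 0.00
R4: on_target=0.35, ¬uphill=1−0.11=0.89; AND[max(0, a+b−1)] → w = 0.24
Rules with consequent 'large': {R3, R4} → strengths 0.00, 0.24
Aggregate via t-conorm [min(1, a+b)]: 0.24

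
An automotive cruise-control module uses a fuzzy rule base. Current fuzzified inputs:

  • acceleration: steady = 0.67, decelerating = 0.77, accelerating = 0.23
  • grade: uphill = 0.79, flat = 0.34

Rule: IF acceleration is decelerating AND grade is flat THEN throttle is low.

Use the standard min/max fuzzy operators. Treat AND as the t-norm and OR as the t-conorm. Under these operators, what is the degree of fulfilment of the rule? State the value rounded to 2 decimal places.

firing strength: decelerating=0.77, flat=0.34; AND[min(a, b)] → w = 0.34

0.34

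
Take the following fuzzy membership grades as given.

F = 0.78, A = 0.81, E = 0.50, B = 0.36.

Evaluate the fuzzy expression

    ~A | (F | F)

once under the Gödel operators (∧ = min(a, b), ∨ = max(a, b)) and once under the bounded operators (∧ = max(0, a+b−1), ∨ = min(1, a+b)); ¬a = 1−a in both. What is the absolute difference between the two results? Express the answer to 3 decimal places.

0.220

Under Gödel:
  ~A = 1 − 0.81 = 0.19
  F | F = max(a, b) on (0.78, 0.78) = 0.78
  ~A | (F | F) = max(a, b) on (0.19, 0.78) = 0.78
  → value = 0.7800
Under bounded:
  ~A = 1 − 0.81 = 0.19
  F | F = min(1, a+b) on (0.78, 0.78) = 1.00
  ~A | (F | F) = min(1, a+b) on (0.19, 1.00) = 1.00
  → value = 1.0000
|0.7800 − 1.0000| = 0.220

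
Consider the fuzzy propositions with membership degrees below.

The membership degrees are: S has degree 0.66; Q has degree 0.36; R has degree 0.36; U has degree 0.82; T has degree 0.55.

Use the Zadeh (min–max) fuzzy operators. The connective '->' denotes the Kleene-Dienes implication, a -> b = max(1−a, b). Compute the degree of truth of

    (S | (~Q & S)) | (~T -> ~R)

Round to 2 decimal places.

~Q = 1 − 0.36 = 0.64
~Q & S = min(a, b) on (0.64, 0.66) = 0.64
S | (~Q & S) = max(a, b) on (0.66, 0.64) = 0.66
~T = 1 − 0.55 = 0.45
~R = 1 − 0.36 = 0.64
~T -> ~R  [Kleene-Dienes: max(1−a, b)] with a=0.45, b=0.64 → 0.64
(S | (~Q & S)) | (~T -> ~R) = max(a, b) on (0.66, 0.64) = 0.66

0.66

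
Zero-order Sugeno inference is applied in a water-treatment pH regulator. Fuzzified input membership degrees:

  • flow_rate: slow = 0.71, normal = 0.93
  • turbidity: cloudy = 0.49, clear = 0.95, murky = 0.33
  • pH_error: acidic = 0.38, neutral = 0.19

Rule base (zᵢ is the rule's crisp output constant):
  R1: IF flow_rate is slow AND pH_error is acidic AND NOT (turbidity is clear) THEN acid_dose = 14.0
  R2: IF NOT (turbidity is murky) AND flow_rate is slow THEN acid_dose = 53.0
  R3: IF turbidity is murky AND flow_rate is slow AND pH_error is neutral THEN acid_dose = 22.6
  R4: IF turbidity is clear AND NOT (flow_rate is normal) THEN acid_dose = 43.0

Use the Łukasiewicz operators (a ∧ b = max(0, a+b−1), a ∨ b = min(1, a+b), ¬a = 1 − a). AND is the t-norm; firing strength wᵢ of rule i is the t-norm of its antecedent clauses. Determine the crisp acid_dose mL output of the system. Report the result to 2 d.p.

52.50

R1 (z=14.0): slow=0.71, acidic=0.38, ¬clear=1−0.95=0.05; AND[max(0, a+b−1)] → w = 0.00
R2 (z=53.0): ¬murky=1−0.33=0.67, slow=0.71; AND[max(0, a+b−1)] → w = 0.38
R3 (z=22.6): murky=0.33, slow=0.71, neutral=0.19; AND[max(0, a+b−1)] → w = 0.00
R4 (z=43.0): clear=0.95, ¬normal=1−0.93=0.07; AND[max(0, a+b−1)] → w = 0.02
Weighted average = (0.00·14.0 + 0.38·53.0 + 0.00·22.6 + 0.02·43.0) / (0.00 + 0.38 + 0.00 + 0.02)
  = 21.0000 / 0.4000 = 52.50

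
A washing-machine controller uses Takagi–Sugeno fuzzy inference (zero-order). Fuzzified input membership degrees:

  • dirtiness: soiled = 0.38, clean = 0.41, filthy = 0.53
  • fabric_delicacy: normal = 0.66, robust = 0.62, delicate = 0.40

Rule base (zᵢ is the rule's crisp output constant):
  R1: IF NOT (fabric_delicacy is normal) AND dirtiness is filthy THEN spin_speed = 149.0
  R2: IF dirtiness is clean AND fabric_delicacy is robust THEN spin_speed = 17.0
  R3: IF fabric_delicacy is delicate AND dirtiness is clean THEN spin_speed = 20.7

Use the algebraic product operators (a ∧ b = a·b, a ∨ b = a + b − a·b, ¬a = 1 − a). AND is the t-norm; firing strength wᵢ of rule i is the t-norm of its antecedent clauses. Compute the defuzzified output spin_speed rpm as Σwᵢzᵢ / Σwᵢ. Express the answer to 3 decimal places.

R1 (z=149.0): ¬normal=1−0.66=0.34, filthy=0.53; AND[a·b] → w = 0.1802
R2 (z=17.0): clean=0.41, robust=0.62; AND[a·b] → w = 0.2542
R3 (z=20.7): delicate=0.40, clean=0.41; AND[a·b] → w = 0.1640
Weighted average = (0.1802·149.0 + 0.2542·17.0 + 0.1640·20.7) / (0.1802 + 0.2542 + 0.1640)
  = 34.5660 / 0.5984 = 57.764

57.764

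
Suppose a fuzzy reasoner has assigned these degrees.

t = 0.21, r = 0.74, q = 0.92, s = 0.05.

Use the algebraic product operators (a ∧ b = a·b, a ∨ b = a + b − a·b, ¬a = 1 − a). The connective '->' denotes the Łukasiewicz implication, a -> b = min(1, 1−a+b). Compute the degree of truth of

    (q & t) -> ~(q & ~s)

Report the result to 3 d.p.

q & t = a·b on (0.9200, 0.2100) = 0.1932
~s = 1 − 0.0500 = 0.9500
q & ~s = a·b on (0.9200, 0.9500) = 0.8740
~(q & ~s) = 1 − 0.8740 = 0.1260
(q & t) -> ~(q & ~s)  [Łukasiewicz: min(1, 1−a+b)] with a=0.1932, b=0.1260 → 0.9328

0.933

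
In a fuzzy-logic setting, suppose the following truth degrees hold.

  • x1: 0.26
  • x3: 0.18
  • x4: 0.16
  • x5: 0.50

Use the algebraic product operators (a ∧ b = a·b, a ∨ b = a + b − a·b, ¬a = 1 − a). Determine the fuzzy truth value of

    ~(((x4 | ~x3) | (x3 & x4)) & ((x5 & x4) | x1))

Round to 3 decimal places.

0.728

~x3 = 1 − 0.1800 = 0.8200
x4 | ~x3 = a + b − a·b on (0.1600, 0.8200) = 0.8488
x3 & x4 = a·b on (0.1800, 0.1600) = 0.0288
(x4 | ~x3) | (x3 & x4) = a + b − a·b on (0.8488, 0.0288) = 0.8532
x5 & x4 = a·b on (0.5000, 0.1600) = 0.0800
(x5 & x4) | x1 = a + b − a·b on (0.0800, 0.2600) = 0.3192
((x4 | ~x3) | (x3 & x4)) & ((x5 & x4) | x1) = a·b on (0.8532, 0.3192) = 0.2723
~(((x4 | ~x3) | (x3 & x4)) & ((x5 & x4) | x1)) = 1 − 0.2723 = 0.7277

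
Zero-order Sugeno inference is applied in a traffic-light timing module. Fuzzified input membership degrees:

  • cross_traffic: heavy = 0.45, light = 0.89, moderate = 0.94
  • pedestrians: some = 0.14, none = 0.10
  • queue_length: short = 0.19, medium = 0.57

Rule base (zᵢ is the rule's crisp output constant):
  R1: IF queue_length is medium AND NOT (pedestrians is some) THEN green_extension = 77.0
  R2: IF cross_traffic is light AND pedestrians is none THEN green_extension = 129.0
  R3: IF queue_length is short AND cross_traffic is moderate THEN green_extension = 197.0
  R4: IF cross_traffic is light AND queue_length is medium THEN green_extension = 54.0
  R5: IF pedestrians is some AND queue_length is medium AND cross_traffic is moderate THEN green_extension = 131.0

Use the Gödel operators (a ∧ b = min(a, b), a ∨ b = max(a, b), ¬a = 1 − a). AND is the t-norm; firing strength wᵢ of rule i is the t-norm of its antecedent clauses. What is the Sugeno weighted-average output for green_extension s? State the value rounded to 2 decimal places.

91.30

R1 (z=77.0): medium=0.57, ¬some=1−0.14=0.86; AND[min(a, b)] → w = 0.57
R2 (z=129.0): light=0.89, none=0.10; AND[min(a, b)] → w = 0.10
R3 (z=197.0): short=0.19, moderate=0.94; AND[min(a, b)] → w = 0.19
R4 (z=54.0): light=0.89, medium=0.57; AND[min(a, b)] → w = 0.57
R5 (z=131.0): some=0.14, medium=0.57, moderate=0.94; AND[min(a, b)] → w = 0.14
Weighted average = (0.57·77.0 + 0.10·129.0 + 0.19·197.0 + 0.57·54.0 + 0.14·131.0) / (0.57 + 0.10 + 0.19 + 0.57 + 0.14)
  = 143.3400 / 1.5700 = 91.30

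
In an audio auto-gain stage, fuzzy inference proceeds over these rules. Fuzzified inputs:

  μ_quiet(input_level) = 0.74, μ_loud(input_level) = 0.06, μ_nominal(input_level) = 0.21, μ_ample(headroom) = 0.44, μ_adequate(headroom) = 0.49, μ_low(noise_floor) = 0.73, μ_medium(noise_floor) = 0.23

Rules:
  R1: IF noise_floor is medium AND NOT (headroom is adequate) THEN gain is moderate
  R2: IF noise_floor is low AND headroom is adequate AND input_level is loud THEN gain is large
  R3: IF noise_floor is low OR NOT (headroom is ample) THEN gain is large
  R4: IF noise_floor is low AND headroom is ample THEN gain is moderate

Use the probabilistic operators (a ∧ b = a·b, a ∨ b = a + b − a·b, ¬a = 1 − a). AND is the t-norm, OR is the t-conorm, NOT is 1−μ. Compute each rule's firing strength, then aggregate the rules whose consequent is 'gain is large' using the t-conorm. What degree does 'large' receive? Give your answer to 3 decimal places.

0.884

R1: medium=0.23, ¬adequate=1−0.49=0.51; AND[a·b] → w = 0.1173
R2: low=0.73, adequate=0.49, loud=0.06; AND[a·b] → w = 0.0215
R3: low=0.73, ¬ample=1−0.44=0.56; OR[a + b − a·b] → w = 0.8812
R4: low=0.73, ample=0.44; AND[a·b] → w = 0.3212
Rules with consequent 'large': {R2, R3} → strengths 0.0215, 0.8812
Aggregate via t-conorm [a + b − a·b]: 0.8837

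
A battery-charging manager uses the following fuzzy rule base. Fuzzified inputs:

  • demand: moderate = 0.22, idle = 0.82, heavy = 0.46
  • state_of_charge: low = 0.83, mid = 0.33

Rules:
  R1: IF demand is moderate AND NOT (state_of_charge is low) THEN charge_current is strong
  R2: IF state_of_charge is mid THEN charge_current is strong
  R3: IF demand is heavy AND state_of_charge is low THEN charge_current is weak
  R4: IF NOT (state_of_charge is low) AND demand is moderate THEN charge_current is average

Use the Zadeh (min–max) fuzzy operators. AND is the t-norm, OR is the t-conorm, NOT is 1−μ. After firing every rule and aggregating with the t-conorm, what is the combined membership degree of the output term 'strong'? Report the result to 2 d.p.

R1: moderate=0.22, ¬low=1−0.83=0.17; AND[min(a, b)] → w = 0.17
R2: mid=0.33 → w = 0.33
R3: heavy=0.46, low=0.83; AND[min(a, b)] → w = 0.46
R4: ¬low=1−0.83=0.17, moderate=0.22; AND[min(a, b)] → w = 0.17
Rules with consequent 'strong': {R1, R2} → strengths 0.17, 0.33
Aggregate via t-conorm [max(a, b)]: 0.33

0.33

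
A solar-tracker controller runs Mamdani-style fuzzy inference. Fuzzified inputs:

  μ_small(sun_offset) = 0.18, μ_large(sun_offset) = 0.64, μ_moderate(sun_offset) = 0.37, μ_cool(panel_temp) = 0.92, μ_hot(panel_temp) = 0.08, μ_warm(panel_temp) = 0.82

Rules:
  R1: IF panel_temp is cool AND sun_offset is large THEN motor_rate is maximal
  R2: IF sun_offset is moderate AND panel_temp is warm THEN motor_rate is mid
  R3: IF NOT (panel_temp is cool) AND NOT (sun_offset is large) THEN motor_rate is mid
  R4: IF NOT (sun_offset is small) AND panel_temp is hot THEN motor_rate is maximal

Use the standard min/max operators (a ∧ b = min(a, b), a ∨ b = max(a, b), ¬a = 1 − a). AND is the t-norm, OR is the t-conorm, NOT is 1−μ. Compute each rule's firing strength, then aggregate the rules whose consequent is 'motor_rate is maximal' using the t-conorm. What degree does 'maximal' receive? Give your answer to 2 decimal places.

R1: cool=0.92, large=0.64; AND[min(a, b)] → w = 0.64
R2: moderate=0.37, warm=0.82; AND[min(a, b)] → w = 0.37
R3: ¬cool=1−0.92=0.08, ¬large=1−0.64=0.36; AND[min(a, b)] → w = 0.08
R4: ¬small=1−0.18=0.82, hot=0.08; AND[min(a, b)] → w = 0.08
Rules with consequent 'maximal': {R1, R4} → strengths 0.64, 0.08
Aggregate via t-conorm [max(a, b)]: 0.64

0.64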